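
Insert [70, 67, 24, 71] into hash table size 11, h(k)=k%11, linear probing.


Insert 70: h=4 -> slot 4
Insert 67: h=1 -> slot 1
Insert 24: h=2 -> slot 2
Insert 71: h=5 -> slot 5

Table: [None, 67, 24, None, 70, 71, None, None, None, None, None]


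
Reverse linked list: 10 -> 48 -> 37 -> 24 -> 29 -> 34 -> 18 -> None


Step 1: curr=10, set curr.next=prev(None) | reversed so far: 10
Step 2: curr=48, set curr.next=prev(10) | reversed so far: 48 -> 10
Step 3: curr=37, set curr.next=prev(48) | reversed so far: 37 -> 48 -> 10
Step 4: curr=24, set curr.next=prev(37) | reversed so far: 24 -> 37 -> 48 -> 10
Step 5: curr=29, set curr.next=prev(24) | reversed so far: 29 -> 24 -> 37 -> 48 -> 10
Step 6: curr=34, set curr.next=prev(29) | reversed so far: 34 -> 29 -> 24 -> 37 -> 48 -> 10
Step 7: curr=18, set curr.next=prev(34) | reversed so far: 18 -> 34 -> 29 -> 24 -> 37 -> 48 -> 10

18 -> 34 -> 29 -> 24 -> 37 -> 48 -> 10 -> None


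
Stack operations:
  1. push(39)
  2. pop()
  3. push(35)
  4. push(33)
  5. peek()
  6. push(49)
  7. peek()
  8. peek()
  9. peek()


push(39) -> [39]
pop()->39, []
push(35) -> [35]
push(33) -> [35, 33]
peek()->33
push(49) -> [35, 33, 49]
peek()->49
peek()->49
peek()->49

Final stack: [35, 33, 49]


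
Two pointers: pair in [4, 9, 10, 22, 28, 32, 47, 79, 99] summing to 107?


lo=0(4)+hi=8(99)=103
lo=1(9)+hi=8(99)=108
lo=1(9)+hi=7(79)=88
lo=2(10)+hi=7(79)=89
lo=3(22)+hi=7(79)=101
lo=4(28)+hi=7(79)=107

Yes: 28+79=107


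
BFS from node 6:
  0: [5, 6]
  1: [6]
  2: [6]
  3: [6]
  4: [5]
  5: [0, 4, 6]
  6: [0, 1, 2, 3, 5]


Visit 6, enqueue [0, 1, 2, 3, 5]
Visit 0, enqueue []
Visit 1, enqueue []
Visit 2, enqueue []
Visit 3, enqueue []
Visit 5, enqueue [4]
Visit 4, enqueue []

BFS order: [6, 0, 1, 2, 3, 5, 4]


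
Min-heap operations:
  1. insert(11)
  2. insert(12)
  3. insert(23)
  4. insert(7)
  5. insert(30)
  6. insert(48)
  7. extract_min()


insert(11) -> [11]
insert(12) -> [11, 12]
insert(23) -> [11, 12, 23]
insert(7) -> [7, 11, 23, 12]
insert(30) -> [7, 11, 23, 12, 30]
insert(48) -> [7, 11, 23, 12, 30, 48]
extract_min()->7, [11, 12, 23, 48, 30]

Final heap: [11, 12, 23, 48, 30]


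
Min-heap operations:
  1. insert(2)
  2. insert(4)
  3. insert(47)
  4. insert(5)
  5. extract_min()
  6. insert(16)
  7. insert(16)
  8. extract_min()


insert(2) -> [2]
insert(4) -> [2, 4]
insert(47) -> [2, 4, 47]
insert(5) -> [2, 4, 47, 5]
extract_min()->2, [4, 5, 47]
insert(16) -> [4, 5, 47, 16]
insert(16) -> [4, 5, 47, 16, 16]
extract_min()->4, [5, 16, 47, 16]

Final heap: [5, 16, 47, 16]


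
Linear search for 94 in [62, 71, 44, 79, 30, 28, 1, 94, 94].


i=0: 62!=94
i=1: 71!=94
i=2: 44!=94
i=3: 79!=94
i=4: 30!=94
i=5: 28!=94
i=6: 1!=94
i=7: 94==94 found!

Found at 7, 8 comps


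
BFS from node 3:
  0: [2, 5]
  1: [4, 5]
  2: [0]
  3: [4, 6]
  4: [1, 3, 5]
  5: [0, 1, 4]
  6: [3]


Visit 3, enqueue [4, 6]
Visit 4, enqueue [1, 5]
Visit 6, enqueue []
Visit 1, enqueue []
Visit 5, enqueue [0]
Visit 0, enqueue [2]
Visit 2, enqueue []

BFS order: [3, 4, 6, 1, 5, 0, 2]


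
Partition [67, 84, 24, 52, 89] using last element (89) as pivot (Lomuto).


Pivot: 89
  67 <= 89: advance i (no swap)
  84 <= 89: advance i (no swap)
  24 <= 89: advance i (no swap)
  52 <= 89: advance i (no swap)
Place pivot at 4: [67, 84, 24, 52, 89]

Partitioned: [67, 84, 24, 52, 89]


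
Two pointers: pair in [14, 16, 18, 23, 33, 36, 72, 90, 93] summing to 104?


lo=0(14)+hi=8(93)=107
lo=0(14)+hi=7(90)=104

Yes: 14+90=104


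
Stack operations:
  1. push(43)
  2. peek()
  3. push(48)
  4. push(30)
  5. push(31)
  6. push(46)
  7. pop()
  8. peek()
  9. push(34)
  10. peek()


push(43) -> [43]
peek()->43
push(48) -> [43, 48]
push(30) -> [43, 48, 30]
push(31) -> [43, 48, 30, 31]
push(46) -> [43, 48, 30, 31, 46]
pop()->46, [43, 48, 30, 31]
peek()->31
push(34) -> [43, 48, 30, 31, 34]
peek()->34

Final stack: [43, 48, 30, 31, 34]


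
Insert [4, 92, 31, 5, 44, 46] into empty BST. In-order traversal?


Insert 4: root
Insert 92: R from 4
Insert 31: R from 4 -> L from 92
Insert 5: R from 4 -> L from 92 -> L from 31
Insert 44: R from 4 -> L from 92 -> R from 31
Insert 46: R from 4 -> L from 92 -> R from 31 -> R from 44

In-order: [4, 5, 31, 44, 46, 92]


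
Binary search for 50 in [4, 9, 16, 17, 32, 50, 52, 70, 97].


Step 1: lo=0, hi=8, mid=4, val=32
Step 2: lo=5, hi=8, mid=6, val=52
Step 3: lo=5, hi=5, mid=5, val=50

Found at index 5


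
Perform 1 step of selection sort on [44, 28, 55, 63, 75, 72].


Initial: [44, 28, 55, 63, 75, 72]
Step 1: min=28 at 1
  Swap: [28, 44, 55, 63, 75, 72]

After 1 step: [28, 44, 55, 63, 75, 72]


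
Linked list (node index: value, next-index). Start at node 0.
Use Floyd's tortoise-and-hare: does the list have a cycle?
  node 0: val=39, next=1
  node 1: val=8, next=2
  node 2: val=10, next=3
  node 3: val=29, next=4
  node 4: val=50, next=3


Floyd's tortoise (slow, +1) and hare (fast, +2):
  init: slow=0, fast=0
  step 1: slow=1, fast=2
  step 2: slow=2, fast=4
  step 3: slow=3, fast=4
  step 4: slow=4, fast=4
  slow == fast at node 4: cycle detected

Cycle: yes


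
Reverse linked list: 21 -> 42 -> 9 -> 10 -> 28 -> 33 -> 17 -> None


Step 1: curr=21, set curr.next=prev(None) | reversed so far: 21
Step 2: curr=42, set curr.next=prev(21) | reversed so far: 42 -> 21
Step 3: curr=9, set curr.next=prev(42) | reversed so far: 9 -> 42 -> 21
Step 4: curr=10, set curr.next=prev(9) | reversed so far: 10 -> 9 -> 42 -> 21
Step 5: curr=28, set curr.next=prev(10) | reversed so far: 28 -> 10 -> 9 -> 42 -> 21
Step 6: curr=33, set curr.next=prev(28) | reversed so far: 33 -> 28 -> 10 -> 9 -> 42 -> 21
Step 7: curr=17, set curr.next=prev(33) | reversed so far: 17 -> 33 -> 28 -> 10 -> 9 -> 42 -> 21

17 -> 33 -> 28 -> 10 -> 9 -> 42 -> 21 -> None


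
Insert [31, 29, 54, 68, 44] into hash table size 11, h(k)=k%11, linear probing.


Insert 31: h=9 -> slot 9
Insert 29: h=7 -> slot 7
Insert 54: h=10 -> slot 10
Insert 68: h=2 -> slot 2
Insert 44: h=0 -> slot 0

Table: [44, None, 68, None, None, None, None, 29, None, 31, 54]


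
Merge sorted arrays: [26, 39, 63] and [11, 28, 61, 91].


Take 11 from B
Take 26 from A
Take 28 from B
Take 39 from A
Take 61 from B
Take 63 from A

Merged: [11, 26, 28, 39, 61, 63, 91]


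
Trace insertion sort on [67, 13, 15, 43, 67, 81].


Initial: [67, 13, 15, 43, 67, 81]
Insert 13: [13, 67, 15, 43, 67, 81]
Insert 15: [13, 15, 67, 43, 67, 81]
Insert 43: [13, 15, 43, 67, 67, 81]
Insert 67: [13, 15, 43, 67, 67, 81]
Insert 81: [13, 15, 43, 67, 67, 81]

Sorted: [13, 15, 43, 67, 67, 81]


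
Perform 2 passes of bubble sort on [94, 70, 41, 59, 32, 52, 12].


Initial: [94, 70, 41, 59, 32, 52, 12]
Pass 1: [70, 41, 59, 32, 52, 12, 94] (6 swaps)
Pass 2: [41, 59, 32, 52, 12, 70, 94] (5 swaps)

After 2 passes: [41, 59, 32, 52, 12, 70, 94]


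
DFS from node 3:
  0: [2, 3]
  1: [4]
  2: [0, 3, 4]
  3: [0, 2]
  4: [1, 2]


Visit 3, push [2, 0]
Visit 0, push [2]
Visit 2, push [4]
Visit 4, push [1]
Visit 1, push []

DFS order: [3, 0, 2, 4, 1]


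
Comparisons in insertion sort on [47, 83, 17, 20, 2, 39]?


Algorithm: insertion sort
Input: [47, 83, 17, 20, 2, 39]
Sorted: [2, 17, 20, 39, 47, 83]

13


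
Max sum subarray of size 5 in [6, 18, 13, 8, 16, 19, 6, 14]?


[0:5]: 61
[1:6]: 74
[2:7]: 62
[3:8]: 63

Max: 74 at [1:6]


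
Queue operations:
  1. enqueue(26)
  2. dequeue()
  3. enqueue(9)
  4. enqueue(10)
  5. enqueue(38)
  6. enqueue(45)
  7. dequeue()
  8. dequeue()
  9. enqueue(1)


enqueue(26) -> [26]
dequeue()->26, []
enqueue(9) -> [9]
enqueue(10) -> [9, 10]
enqueue(38) -> [9, 10, 38]
enqueue(45) -> [9, 10, 38, 45]
dequeue()->9, [10, 38, 45]
dequeue()->10, [38, 45]
enqueue(1) -> [38, 45, 1]

Final queue: [38, 45, 1]


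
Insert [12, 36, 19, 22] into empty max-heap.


Insert 12: [12]
Insert 36: [36, 12]
Insert 19: [36, 12, 19]
Insert 22: [36, 22, 19, 12]

Final heap: [36, 22, 19, 12]


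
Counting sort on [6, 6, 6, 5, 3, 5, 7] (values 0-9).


Input: [6, 6, 6, 5, 3, 5, 7]
Counts: [0, 0, 0, 1, 0, 2, 3, 1, 0, 0]

Sorted: [3, 5, 5, 6, 6, 6, 7]


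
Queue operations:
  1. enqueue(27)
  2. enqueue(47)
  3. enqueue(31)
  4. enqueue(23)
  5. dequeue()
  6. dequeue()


enqueue(27) -> [27]
enqueue(47) -> [27, 47]
enqueue(31) -> [27, 47, 31]
enqueue(23) -> [27, 47, 31, 23]
dequeue()->27, [47, 31, 23]
dequeue()->47, [31, 23]

Final queue: [31, 23]


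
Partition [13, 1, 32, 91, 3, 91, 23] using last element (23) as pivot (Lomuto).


Pivot: 23
  13 <= 23: advance i (no swap)
  1 <= 23: advance i (no swap)
  3 <= 23: swap -> [13, 1, 3, 91, 32, 91, 23]
Place pivot at 3: [13, 1, 3, 23, 32, 91, 91]

Partitioned: [13, 1, 3, 23, 32, 91, 91]


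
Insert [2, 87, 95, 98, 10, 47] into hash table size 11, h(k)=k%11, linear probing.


Insert 2: h=2 -> slot 2
Insert 87: h=10 -> slot 10
Insert 95: h=7 -> slot 7
Insert 98: h=10, 1 probes -> slot 0
Insert 10: h=10, 2 probes -> slot 1
Insert 47: h=3 -> slot 3

Table: [98, 10, 2, 47, None, None, None, 95, None, None, 87]


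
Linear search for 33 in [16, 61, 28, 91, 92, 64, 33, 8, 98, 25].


i=0: 16!=33
i=1: 61!=33
i=2: 28!=33
i=3: 91!=33
i=4: 92!=33
i=5: 64!=33
i=6: 33==33 found!

Found at 6, 7 comps


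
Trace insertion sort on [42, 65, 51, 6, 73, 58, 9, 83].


Initial: [42, 65, 51, 6, 73, 58, 9, 83]
Insert 65: [42, 65, 51, 6, 73, 58, 9, 83]
Insert 51: [42, 51, 65, 6, 73, 58, 9, 83]
Insert 6: [6, 42, 51, 65, 73, 58, 9, 83]
Insert 73: [6, 42, 51, 65, 73, 58, 9, 83]
Insert 58: [6, 42, 51, 58, 65, 73, 9, 83]
Insert 9: [6, 9, 42, 51, 58, 65, 73, 83]
Insert 83: [6, 9, 42, 51, 58, 65, 73, 83]

Sorted: [6, 9, 42, 51, 58, 65, 73, 83]


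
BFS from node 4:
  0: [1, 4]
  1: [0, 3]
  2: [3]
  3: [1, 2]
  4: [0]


Visit 4, enqueue [0]
Visit 0, enqueue [1]
Visit 1, enqueue [3]
Visit 3, enqueue [2]
Visit 2, enqueue []

BFS order: [4, 0, 1, 3, 2]


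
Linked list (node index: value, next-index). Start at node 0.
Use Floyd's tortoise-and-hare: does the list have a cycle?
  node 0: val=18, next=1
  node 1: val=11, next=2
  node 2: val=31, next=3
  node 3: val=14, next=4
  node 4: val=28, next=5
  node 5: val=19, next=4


Floyd's tortoise (slow, +1) and hare (fast, +2):
  init: slow=0, fast=0
  step 1: slow=1, fast=2
  step 2: slow=2, fast=4
  step 3: slow=3, fast=4
  step 4: slow=4, fast=4
  slow == fast at node 4: cycle detected

Cycle: yes


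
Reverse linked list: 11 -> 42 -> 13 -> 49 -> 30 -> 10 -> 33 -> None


Step 1: curr=11, set curr.next=prev(None) | reversed so far: 11
Step 2: curr=42, set curr.next=prev(11) | reversed so far: 42 -> 11
Step 3: curr=13, set curr.next=prev(42) | reversed so far: 13 -> 42 -> 11
Step 4: curr=49, set curr.next=prev(13) | reversed so far: 49 -> 13 -> 42 -> 11
Step 5: curr=30, set curr.next=prev(49) | reversed so far: 30 -> 49 -> 13 -> 42 -> 11
Step 6: curr=10, set curr.next=prev(30) | reversed so far: 10 -> 30 -> 49 -> 13 -> 42 -> 11
Step 7: curr=33, set curr.next=prev(10) | reversed so far: 33 -> 10 -> 30 -> 49 -> 13 -> 42 -> 11

33 -> 10 -> 30 -> 49 -> 13 -> 42 -> 11 -> None


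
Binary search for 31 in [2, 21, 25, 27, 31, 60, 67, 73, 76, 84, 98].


Step 1: lo=0, hi=10, mid=5, val=60
Step 2: lo=0, hi=4, mid=2, val=25
Step 3: lo=3, hi=4, mid=3, val=27
Step 4: lo=4, hi=4, mid=4, val=31

Found at index 4


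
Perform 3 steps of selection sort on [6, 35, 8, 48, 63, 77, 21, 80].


Initial: [6, 35, 8, 48, 63, 77, 21, 80]
Step 1: min=6 at 0
  Swap: [6, 35, 8, 48, 63, 77, 21, 80]
Step 2: min=8 at 2
  Swap: [6, 8, 35, 48, 63, 77, 21, 80]
Step 3: min=21 at 6
  Swap: [6, 8, 21, 48, 63, 77, 35, 80]

After 3 steps: [6, 8, 21, 48, 63, 77, 35, 80]


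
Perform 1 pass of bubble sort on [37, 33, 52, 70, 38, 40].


Initial: [37, 33, 52, 70, 38, 40]
Pass 1: [33, 37, 52, 38, 40, 70] (3 swaps)

After 1 pass: [33, 37, 52, 38, 40, 70]


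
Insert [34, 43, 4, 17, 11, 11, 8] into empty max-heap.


Insert 34: [34]
Insert 43: [43, 34]
Insert 4: [43, 34, 4]
Insert 17: [43, 34, 4, 17]
Insert 11: [43, 34, 4, 17, 11]
Insert 11: [43, 34, 11, 17, 11, 4]
Insert 8: [43, 34, 11, 17, 11, 4, 8]

Final heap: [43, 34, 11, 17, 11, 4, 8]


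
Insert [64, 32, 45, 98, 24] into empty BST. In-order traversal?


Insert 64: root
Insert 32: L from 64
Insert 45: L from 64 -> R from 32
Insert 98: R from 64
Insert 24: L from 64 -> L from 32

In-order: [24, 32, 45, 64, 98]


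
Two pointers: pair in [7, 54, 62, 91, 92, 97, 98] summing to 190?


lo=0(7)+hi=6(98)=105
lo=1(54)+hi=6(98)=152
lo=2(62)+hi=6(98)=160
lo=3(91)+hi=6(98)=189
lo=4(92)+hi=6(98)=190

Yes: 92+98=190


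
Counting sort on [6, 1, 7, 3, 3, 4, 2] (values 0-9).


Input: [6, 1, 7, 3, 3, 4, 2]
Counts: [0, 1, 1, 2, 1, 0, 1, 1, 0, 0]

Sorted: [1, 2, 3, 3, 4, 6, 7]


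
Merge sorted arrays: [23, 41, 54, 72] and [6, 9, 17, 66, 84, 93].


Take 6 from B
Take 9 from B
Take 17 from B
Take 23 from A
Take 41 from A
Take 54 from A
Take 66 from B
Take 72 from A

Merged: [6, 9, 17, 23, 41, 54, 66, 72, 84, 93]


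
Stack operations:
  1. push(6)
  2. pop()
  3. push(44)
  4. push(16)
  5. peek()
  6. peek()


push(6) -> [6]
pop()->6, []
push(44) -> [44]
push(16) -> [44, 16]
peek()->16
peek()->16

Final stack: [44, 16]


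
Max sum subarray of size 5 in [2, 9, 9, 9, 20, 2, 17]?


[0:5]: 49
[1:6]: 49
[2:7]: 57

Max: 57 at [2:7]


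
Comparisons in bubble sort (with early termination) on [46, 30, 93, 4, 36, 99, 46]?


Algorithm: bubble sort (with early termination)
Input: [46, 30, 93, 4, 36, 99, 46]
Sorted: [4, 30, 36, 46, 46, 93, 99]

18


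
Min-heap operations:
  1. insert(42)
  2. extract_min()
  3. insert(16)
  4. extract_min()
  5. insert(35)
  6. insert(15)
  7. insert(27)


insert(42) -> [42]
extract_min()->42, []
insert(16) -> [16]
extract_min()->16, []
insert(35) -> [35]
insert(15) -> [15, 35]
insert(27) -> [15, 35, 27]

Final heap: [15, 35, 27]


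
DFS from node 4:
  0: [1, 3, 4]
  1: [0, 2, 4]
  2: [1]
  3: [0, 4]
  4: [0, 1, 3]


Visit 4, push [3, 1, 0]
Visit 0, push [3, 1]
Visit 1, push [2]
Visit 2, push []
Visit 3, push []

DFS order: [4, 0, 1, 2, 3]


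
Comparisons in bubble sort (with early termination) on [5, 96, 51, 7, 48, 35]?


Algorithm: bubble sort (with early termination)
Input: [5, 96, 51, 7, 48, 35]
Sorted: [5, 7, 35, 48, 51, 96]

14


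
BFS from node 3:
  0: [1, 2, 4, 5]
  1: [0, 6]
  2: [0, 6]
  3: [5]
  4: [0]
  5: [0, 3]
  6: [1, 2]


Visit 3, enqueue [5]
Visit 5, enqueue [0]
Visit 0, enqueue [1, 2, 4]
Visit 1, enqueue [6]
Visit 2, enqueue []
Visit 4, enqueue []
Visit 6, enqueue []

BFS order: [3, 5, 0, 1, 2, 4, 6]


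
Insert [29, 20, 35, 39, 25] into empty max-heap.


Insert 29: [29]
Insert 20: [29, 20]
Insert 35: [35, 20, 29]
Insert 39: [39, 35, 29, 20]
Insert 25: [39, 35, 29, 20, 25]

Final heap: [39, 35, 29, 20, 25]


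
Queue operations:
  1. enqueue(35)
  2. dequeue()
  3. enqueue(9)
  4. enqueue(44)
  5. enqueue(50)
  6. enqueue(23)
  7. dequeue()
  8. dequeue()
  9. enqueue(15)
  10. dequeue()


enqueue(35) -> [35]
dequeue()->35, []
enqueue(9) -> [9]
enqueue(44) -> [9, 44]
enqueue(50) -> [9, 44, 50]
enqueue(23) -> [9, 44, 50, 23]
dequeue()->9, [44, 50, 23]
dequeue()->44, [50, 23]
enqueue(15) -> [50, 23, 15]
dequeue()->50, [23, 15]

Final queue: [23, 15]


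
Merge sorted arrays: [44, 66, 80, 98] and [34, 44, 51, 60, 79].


Take 34 from B
Take 44 from A
Take 44 from B
Take 51 from B
Take 60 from B
Take 66 from A
Take 79 from B

Merged: [34, 44, 44, 51, 60, 66, 79, 80, 98]


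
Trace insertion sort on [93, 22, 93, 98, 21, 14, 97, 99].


Initial: [93, 22, 93, 98, 21, 14, 97, 99]
Insert 22: [22, 93, 93, 98, 21, 14, 97, 99]
Insert 93: [22, 93, 93, 98, 21, 14, 97, 99]
Insert 98: [22, 93, 93, 98, 21, 14, 97, 99]
Insert 21: [21, 22, 93, 93, 98, 14, 97, 99]
Insert 14: [14, 21, 22, 93, 93, 98, 97, 99]
Insert 97: [14, 21, 22, 93, 93, 97, 98, 99]
Insert 99: [14, 21, 22, 93, 93, 97, 98, 99]

Sorted: [14, 21, 22, 93, 93, 97, 98, 99]


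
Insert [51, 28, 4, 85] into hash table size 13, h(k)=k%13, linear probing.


Insert 51: h=12 -> slot 12
Insert 28: h=2 -> slot 2
Insert 4: h=4 -> slot 4
Insert 85: h=7 -> slot 7

Table: [None, None, 28, None, 4, None, None, 85, None, None, None, None, 51]


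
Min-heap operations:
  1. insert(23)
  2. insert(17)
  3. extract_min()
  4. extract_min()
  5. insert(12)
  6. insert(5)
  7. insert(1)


insert(23) -> [23]
insert(17) -> [17, 23]
extract_min()->17, [23]
extract_min()->23, []
insert(12) -> [12]
insert(5) -> [5, 12]
insert(1) -> [1, 12, 5]

Final heap: [1, 12, 5]


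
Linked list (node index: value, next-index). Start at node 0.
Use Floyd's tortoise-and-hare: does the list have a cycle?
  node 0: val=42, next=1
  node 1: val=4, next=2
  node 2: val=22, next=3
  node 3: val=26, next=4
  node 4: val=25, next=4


Floyd's tortoise (slow, +1) and hare (fast, +2):
  init: slow=0, fast=0
  step 1: slow=1, fast=2
  step 2: slow=2, fast=4
  step 3: slow=3, fast=4
  step 4: slow=4, fast=4
  slow == fast at node 4: cycle detected

Cycle: yes


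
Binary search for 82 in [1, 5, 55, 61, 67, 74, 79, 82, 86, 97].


Step 1: lo=0, hi=9, mid=4, val=67
Step 2: lo=5, hi=9, mid=7, val=82

Found at index 7


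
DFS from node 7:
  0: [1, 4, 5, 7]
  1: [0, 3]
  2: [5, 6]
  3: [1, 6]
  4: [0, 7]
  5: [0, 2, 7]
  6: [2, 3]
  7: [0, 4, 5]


Visit 7, push [5, 4, 0]
Visit 0, push [5, 4, 1]
Visit 1, push [3]
Visit 3, push [6]
Visit 6, push [2]
Visit 2, push [5]
Visit 5, push []
Visit 4, push []

DFS order: [7, 0, 1, 3, 6, 2, 5, 4]


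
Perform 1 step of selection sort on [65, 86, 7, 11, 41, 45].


Initial: [65, 86, 7, 11, 41, 45]
Step 1: min=7 at 2
  Swap: [7, 86, 65, 11, 41, 45]

After 1 step: [7, 86, 65, 11, 41, 45]


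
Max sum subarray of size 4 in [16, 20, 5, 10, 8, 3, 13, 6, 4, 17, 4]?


[0:4]: 51
[1:5]: 43
[2:6]: 26
[3:7]: 34
[4:8]: 30
[5:9]: 26
[6:10]: 40
[7:11]: 31

Max: 51 at [0:4]


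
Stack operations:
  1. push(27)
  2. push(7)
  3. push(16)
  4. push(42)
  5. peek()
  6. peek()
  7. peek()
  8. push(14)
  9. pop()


push(27) -> [27]
push(7) -> [27, 7]
push(16) -> [27, 7, 16]
push(42) -> [27, 7, 16, 42]
peek()->42
peek()->42
peek()->42
push(14) -> [27, 7, 16, 42, 14]
pop()->14, [27, 7, 16, 42]

Final stack: [27, 7, 16, 42]


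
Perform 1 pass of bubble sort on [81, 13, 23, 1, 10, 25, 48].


Initial: [81, 13, 23, 1, 10, 25, 48]
Pass 1: [13, 23, 1, 10, 25, 48, 81] (6 swaps)

After 1 pass: [13, 23, 1, 10, 25, 48, 81]


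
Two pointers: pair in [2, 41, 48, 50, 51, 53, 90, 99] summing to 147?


lo=0(2)+hi=7(99)=101
lo=1(41)+hi=7(99)=140
lo=2(48)+hi=7(99)=147

Yes: 48+99=147


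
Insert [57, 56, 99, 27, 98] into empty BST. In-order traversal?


Insert 57: root
Insert 56: L from 57
Insert 99: R from 57
Insert 27: L from 57 -> L from 56
Insert 98: R from 57 -> L from 99

In-order: [27, 56, 57, 98, 99]


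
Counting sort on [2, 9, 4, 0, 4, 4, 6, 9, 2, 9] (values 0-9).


Input: [2, 9, 4, 0, 4, 4, 6, 9, 2, 9]
Counts: [1, 0, 2, 0, 3, 0, 1, 0, 0, 3]

Sorted: [0, 2, 2, 4, 4, 4, 6, 9, 9, 9]


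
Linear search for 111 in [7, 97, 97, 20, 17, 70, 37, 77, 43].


i=0: 7!=111
i=1: 97!=111
i=2: 97!=111
i=3: 20!=111
i=4: 17!=111
i=5: 70!=111
i=6: 37!=111
i=7: 77!=111
i=8: 43!=111

Not found, 9 comps


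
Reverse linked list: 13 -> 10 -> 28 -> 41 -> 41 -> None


Step 1: curr=13, set curr.next=prev(None) | reversed so far: 13
Step 2: curr=10, set curr.next=prev(13) | reversed so far: 10 -> 13
Step 3: curr=28, set curr.next=prev(10) | reversed so far: 28 -> 10 -> 13
Step 4: curr=41, set curr.next=prev(28) | reversed so far: 41 -> 28 -> 10 -> 13
Step 5: curr=41, set curr.next=prev(41) | reversed so far: 41 -> 41 -> 28 -> 10 -> 13

41 -> 41 -> 28 -> 10 -> 13 -> None


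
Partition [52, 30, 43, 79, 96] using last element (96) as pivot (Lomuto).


Pivot: 96
  52 <= 96: advance i (no swap)
  30 <= 96: advance i (no swap)
  43 <= 96: advance i (no swap)
  79 <= 96: advance i (no swap)
Place pivot at 4: [52, 30, 43, 79, 96]

Partitioned: [52, 30, 43, 79, 96]


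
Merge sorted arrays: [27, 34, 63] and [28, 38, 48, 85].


Take 27 from A
Take 28 from B
Take 34 from A
Take 38 from B
Take 48 from B
Take 63 from A

Merged: [27, 28, 34, 38, 48, 63, 85]


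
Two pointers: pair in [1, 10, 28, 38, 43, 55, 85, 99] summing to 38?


lo=0(1)+hi=7(99)=100
lo=0(1)+hi=6(85)=86
lo=0(1)+hi=5(55)=56
lo=0(1)+hi=4(43)=44
lo=0(1)+hi=3(38)=39
lo=0(1)+hi=2(28)=29
lo=1(10)+hi=2(28)=38

Yes: 10+28=38


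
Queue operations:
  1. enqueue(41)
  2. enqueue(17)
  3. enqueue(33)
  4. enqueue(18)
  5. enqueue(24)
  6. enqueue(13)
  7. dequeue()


enqueue(41) -> [41]
enqueue(17) -> [41, 17]
enqueue(33) -> [41, 17, 33]
enqueue(18) -> [41, 17, 33, 18]
enqueue(24) -> [41, 17, 33, 18, 24]
enqueue(13) -> [41, 17, 33, 18, 24, 13]
dequeue()->41, [17, 33, 18, 24, 13]

Final queue: [17, 33, 18, 24, 13]


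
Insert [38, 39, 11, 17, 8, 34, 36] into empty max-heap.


Insert 38: [38]
Insert 39: [39, 38]
Insert 11: [39, 38, 11]
Insert 17: [39, 38, 11, 17]
Insert 8: [39, 38, 11, 17, 8]
Insert 34: [39, 38, 34, 17, 8, 11]
Insert 36: [39, 38, 36, 17, 8, 11, 34]

Final heap: [39, 38, 36, 17, 8, 11, 34]


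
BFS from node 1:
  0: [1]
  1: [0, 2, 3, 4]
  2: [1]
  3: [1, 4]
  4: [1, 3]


Visit 1, enqueue [0, 2, 3, 4]
Visit 0, enqueue []
Visit 2, enqueue []
Visit 3, enqueue []
Visit 4, enqueue []

BFS order: [1, 0, 2, 3, 4]


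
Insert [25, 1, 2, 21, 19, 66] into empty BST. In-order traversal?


Insert 25: root
Insert 1: L from 25
Insert 2: L from 25 -> R from 1
Insert 21: L from 25 -> R from 1 -> R from 2
Insert 19: L from 25 -> R from 1 -> R from 2 -> L from 21
Insert 66: R from 25

In-order: [1, 2, 19, 21, 25, 66]


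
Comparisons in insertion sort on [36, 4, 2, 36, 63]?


Algorithm: insertion sort
Input: [36, 4, 2, 36, 63]
Sorted: [2, 4, 36, 36, 63]

5


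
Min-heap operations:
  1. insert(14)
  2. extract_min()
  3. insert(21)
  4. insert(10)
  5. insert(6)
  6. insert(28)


insert(14) -> [14]
extract_min()->14, []
insert(21) -> [21]
insert(10) -> [10, 21]
insert(6) -> [6, 21, 10]
insert(28) -> [6, 21, 10, 28]

Final heap: [6, 21, 10, 28]


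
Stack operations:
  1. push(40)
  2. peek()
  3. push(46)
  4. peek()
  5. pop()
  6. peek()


push(40) -> [40]
peek()->40
push(46) -> [40, 46]
peek()->46
pop()->46, [40]
peek()->40

Final stack: [40]


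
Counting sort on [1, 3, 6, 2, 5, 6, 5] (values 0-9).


Input: [1, 3, 6, 2, 5, 6, 5]
Counts: [0, 1, 1, 1, 0, 2, 2, 0, 0, 0]

Sorted: [1, 2, 3, 5, 5, 6, 6]


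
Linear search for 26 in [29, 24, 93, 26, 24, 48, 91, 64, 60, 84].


i=0: 29!=26
i=1: 24!=26
i=2: 93!=26
i=3: 26==26 found!

Found at 3, 4 comps


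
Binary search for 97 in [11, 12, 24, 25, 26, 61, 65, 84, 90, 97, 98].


Step 1: lo=0, hi=10, mid=5, val=61
Step 2: lo=6, hi=10, mid=8, val=90
Step 3: lo=9, hi=10, mid=9, val=97

Found at index 9


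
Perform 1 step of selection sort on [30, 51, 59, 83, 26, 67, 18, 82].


Initial: [30, 51, 59, 83, 26, 67, 18, 82]
Step 1: min=18 at 6
  Swap: [18, 51, 59, 83, 26, 67, 30, 82]

After 1 step: [18, 51, 59, 83, 26, 67, 30, 82]


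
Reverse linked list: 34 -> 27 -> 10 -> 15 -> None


Step 1: curr=34, set curr.next=prev(None) | reversed so far: 34
Step 2: curr=27, set curr.next=prev(34) | reversed so far: 27 -> 34
Step 3: curr=10, set curr.next=prev(27) | reversed so far: 10 -> 27 -> 34
Step 4: curr=15, set curr.next=prev(10) | reversed so far: 15 -> 10 -> 27 -> 34

15 -> 10 -> 27 -> 34 -> None


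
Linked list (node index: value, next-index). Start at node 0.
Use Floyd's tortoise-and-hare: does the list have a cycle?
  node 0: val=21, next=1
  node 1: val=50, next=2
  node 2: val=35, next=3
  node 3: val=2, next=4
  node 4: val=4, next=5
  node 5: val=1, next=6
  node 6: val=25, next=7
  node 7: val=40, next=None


Floyd's tortoise (slow, +1) and hare (fast, +2):
  init: slow=0, fast=0
  step 1: slow=1, fast=2
  step 2: slow=2, fast=4
  step 3: slow=3, fast=6
  step 4: fast 6->7->None, no cycle

Cycle: no


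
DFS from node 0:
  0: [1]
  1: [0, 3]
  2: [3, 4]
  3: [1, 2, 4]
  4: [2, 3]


Visit 0, push [1]
Visit 1, push [3]
Visit 3, push [4, 2]
Visit 2, push [4]
Visit 4, push []

DFS order: [0, 1, 3, 2, 4]


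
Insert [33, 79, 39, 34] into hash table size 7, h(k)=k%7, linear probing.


Insert 33: h=5 -> slot 5
Insert 79: h=2 -> slot 2
Insert 39: h=4 -> slot 4
Insert 34: h=6 -> slot 6

Table: [None, None, 79, None, 39, 33, 34]


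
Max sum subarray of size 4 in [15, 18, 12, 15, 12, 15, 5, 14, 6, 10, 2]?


[0:4]: 60
[1:5]: 57
[2:6]: 54
[3:7]: 47
[4:8]: 46
[5:9]: 40
[6:10]: 35
[7:11]: 32

Max: 60 at [0:4]


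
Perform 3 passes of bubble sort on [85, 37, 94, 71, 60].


Initial: [85, 37, 94, 71, 60]
Pass 1: [37, 85, 71, 60, 94] (3 swaps)
Pass 2: [37, 71, 60, 85, 94] (2 swaps)
Pass 3: [37, 60, 71, 85, 94] (1 swaps)

After 3 passes: [37, 60, 71, 85, 94]


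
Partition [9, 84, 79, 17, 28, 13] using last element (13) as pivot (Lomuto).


Pivot: 13
  9 <= 13: advance i (no swap)
Place pivot at 1: [9, 13, 79, 17, 28, 84]

Partitioned: [9, 13, 79, 17, 28, 84]


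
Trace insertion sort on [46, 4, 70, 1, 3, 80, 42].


Initial: [46, 4, 70, 1, 3, 80, 42]
Insert 4: [4, 46, 70, 1, 3, 80, 42]
Insert 70: [4, 46, 70, 1, 3, 80, 42]
Insert 1: [1, 4, 46, 70, 3, 80, 42]
Insert 3: [1, 3, 4, 46, 70, 80, 42]
Insert 80: [1, 3, 4, 46, 70, 80, 42]
Insert 42: [1, 3, 4, 42, 46, 70, 80]

Sorted: [1, 3, 4, 42, 46, 70, 80]


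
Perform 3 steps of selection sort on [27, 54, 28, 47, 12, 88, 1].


Initial: [27, 54, 28, 47, 12, 88, 1]
Step 1: min=1 at 6
  Swap: [1, 54, 28, 47, 12, 88, 27]
Step 2: min=12 at 4
  Swap: [1, 12, 28, 47, 54, 88, 27]
Step 3: min=27 at 6
  Swap: [1, 12, 27, 47, 54, 88, 28]

After 3 steps: [1, 12, 27, 47, 54, 88, 28]


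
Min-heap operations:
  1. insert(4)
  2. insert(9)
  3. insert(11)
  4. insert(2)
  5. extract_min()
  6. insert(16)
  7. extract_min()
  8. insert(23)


insert(4) -> [4]
insert(9) -> [4, 9]
insert(11) -> [4, 9, 11]
insert(2) -> [2, 4, 11, 9]
extract_min()->2, [4, 9, 11]
insert(16) -> [4, 9, 11, 16]
extract_min()->4, [9, 16, 11]
insert(23) -> [9, 16, 11, 23]

Final heap: [9, 16, 11, 23]


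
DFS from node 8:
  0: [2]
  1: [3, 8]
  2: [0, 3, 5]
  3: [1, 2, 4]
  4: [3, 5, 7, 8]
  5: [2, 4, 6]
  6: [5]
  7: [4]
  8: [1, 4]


Visit 8, push [4, 1]
Visit 1, push [3]
Visit 3, push [4, 2]
Visit 2, push [5, 0]
Visit 0, push []
Visit 5, push [6, 4]
Visit 4, push [7]
Visit 7, push []
Visit 6, push []

DFS order: [8, 1, 3, 2, 0, 5, 4, 7, 6]


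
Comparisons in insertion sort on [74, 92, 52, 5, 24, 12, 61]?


Algorithm: insertion sort
Input: [74, 92, 52, 5, 24, 12, 61]
Sorted: [5, 12, 24, 52, 61, 74, 92]

18


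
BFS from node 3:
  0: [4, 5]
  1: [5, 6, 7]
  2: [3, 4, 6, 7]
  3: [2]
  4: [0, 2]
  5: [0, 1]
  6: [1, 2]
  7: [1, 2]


Visit 3, enqueue [2]
Visit 2, enqueue [4, 6, 7]
Visit 4, enqueue [0]
Visit 6, enqueue [1]
Visit 7, enqueue []
Visit 0, enqueue [5]
Visit 1, enqueue []
Visit 5, enqueue []

BFS order: [3, 2, 4, 6, 7, 0, 1, 5]


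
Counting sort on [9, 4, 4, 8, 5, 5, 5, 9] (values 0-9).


Input: [9, 4, 4, 8, 5, 5, 5, 9]
Counts: [0, 0, 0, 0, 2, 3, 0, 0, 1, 2]

Sorted: [4, 4, 5, 5, 5, 8, 9, 9]


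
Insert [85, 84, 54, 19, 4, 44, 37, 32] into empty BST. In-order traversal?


Insert 85: root
Insert 84: L from 85
Insert 54: L from 85 -> L from 84
Insert 19: L from 85 -> L from 84 -> L from 54
Insert 4: L from 85 -> L from 84 -> L from 54 -> L from 19
Insert 44: L from 85 -> L from 84 -> L from 54 -> R from 19
Insert 37: L from 85 -> L from 84 -> L from 54 -> R from 19 -> L from 44
Insert 32: L from 85 -> L from 84 -> L from 54 -> R from 19 -> L from 44 -> L from 37

In-order: [4, 19, 32, 37, 44, 54, 84, 85]


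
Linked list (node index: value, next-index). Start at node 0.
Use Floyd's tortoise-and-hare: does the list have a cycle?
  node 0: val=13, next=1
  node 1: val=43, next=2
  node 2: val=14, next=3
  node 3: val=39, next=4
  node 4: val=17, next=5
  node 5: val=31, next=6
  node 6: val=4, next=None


Floyd's tortoise (slow, +1) and hare (fast, +2):
  init: slow=0, fast=0
  step 1: slow=1, fast=2
  step 2: slow=2, fast=4
  step 3: slow=3, fast=6
  step 4: fast -> None, no cycle

Cycle: no


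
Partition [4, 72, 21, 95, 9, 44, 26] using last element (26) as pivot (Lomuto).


Pivot: 26
  4 <= 26: advance i (no swap)
  21 <= 26: swap -> [4, 21, 72, 95, 9, 44, 26]
  9 <= 26: swap -> [4, 21, 9, 95, 72, 44, 26]
Place pivot at 3: [4, 21, 9, 26, 72, 44, 95]

Partitioned: [4, 21, 9, 26, 72, 44, 95]


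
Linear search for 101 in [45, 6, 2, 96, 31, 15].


i=0: 45!=101
i=1: 6!=101
i=2: 2!=101
i=3: 96!=101
i=4: 31!=101
i=5: 15!=101

Not found, 6 comps


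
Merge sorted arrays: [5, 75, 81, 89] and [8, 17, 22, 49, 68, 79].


Take 5 from A
Take 8 from B
Take 17 from B
Take 22 from B
Take 49 from B
Take 68 from B
Take 75 from A
Take 79 from B

Merged: [5, 8, 17, 22, 49, 68, 75, 79, 81, 89]


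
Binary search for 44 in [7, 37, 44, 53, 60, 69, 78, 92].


Step 1: lo=0, hi=7, mid=3, val=53
Step 2: lo=0, hi=2, mid=1, val=37
Step 3: lo=2, hi=2, mid=2, val=44

Found at index 2


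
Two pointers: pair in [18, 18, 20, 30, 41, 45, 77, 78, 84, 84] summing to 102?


lo=0(18)+hi=9(84)=102

Yes: 18+84=102


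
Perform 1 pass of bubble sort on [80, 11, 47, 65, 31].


Initial: [80, 11, 47, 65, 31]
Pass 1: [11, 47, 65, 31, 80] (4 swaps)

After 1 pass: [11, 47, 65, 31, 80]


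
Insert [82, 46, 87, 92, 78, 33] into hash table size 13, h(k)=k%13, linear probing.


Insert 82: h=4 -> slot 4
Insert 46: h=7 -> slot 7
Insert 87: h=9 -> slot 9
Insert 92: h=1 -> slot 1
Insert 78: h=0 -> slot 0
Insert 33: h=7, 1 probes -> slot 8

Table: [78, 92, None, None, 82, None, None, 46, 33, 87, None, None, None]


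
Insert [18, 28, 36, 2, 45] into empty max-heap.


Insert 18: [18]
Insert 28: [28, 18]
Insert 36: [36, 18, 28]
Insert 2: [36, 18, 28, 2]
Insert 45: [45, 36, 28, 2, 18]

Final heap: [45, 36, 28, 2, 18]


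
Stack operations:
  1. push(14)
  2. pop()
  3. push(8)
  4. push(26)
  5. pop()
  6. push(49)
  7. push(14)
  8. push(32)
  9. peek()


push(14) -> [14]
pop()->14, []
push(8) -> [8]
push(26) -> [8, 26]
pop()->26, [8]
push(49) -> [8, 49]
push(14) -> [8, 49, 14]
push(32) -> [8, 49, 14, 32]
peek()->32

Final stack: [8, 49, 14, 32]


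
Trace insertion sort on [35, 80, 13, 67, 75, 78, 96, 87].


Initial: [35, 80, 13, 67, 75, 78, 96, 87]
Insert 80: [35, 80, 13, 67, 75, 78, 96, 87]
Insert 13: [13, 35, 80, 67, 75, 78, 96, 87]
Insert 67: [13, 35, 67, 80, 75, 78, 96, 87]
Insert 75: [13, 35, 67, 75, 80, 78, 96, 87]
Insert 78: [13, 35, 67, 75, 78, 80, 96, 87]
Insert 96: [13, 35, 67, 75, 78, 80, 96, 87]
Insert 87: [13, 35, 67, 75, 78, 80, 87, 96]

Sorted: [13, 35, 67, 75, 78, 80, 87, 96]


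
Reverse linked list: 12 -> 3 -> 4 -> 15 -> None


Step 1: curr=12, set curr.next=prev(None) | reversed so far: 12
Step 2: curr=3, set curr.next=prev(12) | reversed so far: 3 -> 12
Step 3: curr=4, set curr.next=prev(3) | reversed so far: 4 -> 3 -> 12
Step 4: curr=15, set curr.next=prev(4) | reversed so far: 15 -> 4 -> 3 -> 12

15 -> 4 -> 3 -> 12 -> None


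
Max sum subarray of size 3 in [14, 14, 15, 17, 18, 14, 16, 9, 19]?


[0:3]: 43
[1:4]: 46
[2:5]: 50
[3:6]: 49
[4:7]: 48
[5:8]: 39
[6:9]: 44

Max: 50 at [2:5]


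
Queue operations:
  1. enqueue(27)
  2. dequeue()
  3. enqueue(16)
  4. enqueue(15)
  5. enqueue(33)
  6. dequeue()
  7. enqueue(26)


enqueue(27) -> [27]
dequeue()->27, []
enqueue(16) -> [16]
enqueue(15) -> [16, 15]
enqueue(33) -> [16, 15, 33]
dequeue()->16, [15, 33]
enqueue(26) -> [15, 33, 26]

Final queue: [15, 33, 26]


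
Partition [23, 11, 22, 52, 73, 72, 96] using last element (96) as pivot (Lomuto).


Pivot: 96
  23 <= 96: advance i (no swap)
  11 <= 96: advance i (no swap)
  22 <= 96: advance i (no swap)
  52 <= 96: advance i (no swap)
  73 <= 96: advance i (no swap)
  72 <= 96: advance i (no swap)
Place pivot at 6: [23, 11, 22, 52, 73, 72, 96]

Partitioned: [23, 11, 22, 52, 73, 72, 96]


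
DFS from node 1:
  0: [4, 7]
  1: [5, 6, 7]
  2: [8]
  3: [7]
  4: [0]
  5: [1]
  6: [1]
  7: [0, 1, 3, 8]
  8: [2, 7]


Visit 1, push [7, 6, 5]
Visit 5, push []
Visit 6, push []
Visit 7, push [8, 3, 0]
Visit 0, push [4]
Visit 4, push []
Visit 3, push []
Visit 8, push [2]
Visit 2, push []

DFS order: [1, 5, 6, 7, 0, 4, 3, 8, 2]


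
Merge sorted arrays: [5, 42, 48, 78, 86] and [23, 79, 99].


Take 5 from A
Take 23 from B
Take 42 from A
Take 48 from A
Take 78 from A
Take 79 from B
Take 86 from A

Merged: [5, 23, 42, 48, 78, 79, 86, 99]


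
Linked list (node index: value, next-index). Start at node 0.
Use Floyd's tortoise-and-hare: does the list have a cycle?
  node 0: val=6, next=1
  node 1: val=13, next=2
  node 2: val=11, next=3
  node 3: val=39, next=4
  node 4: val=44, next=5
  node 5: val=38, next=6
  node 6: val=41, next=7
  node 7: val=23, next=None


Floyd's tortoise (slow, +1) and hare (fast, +2):
  init: slow=0, fast=0
  step 1: slow=1, fast=2
  step 2: slow=2, fast=4
  step 3: slow=3, fast=6
  step 4: fast 6->7->None, no cycle

Cycle: no


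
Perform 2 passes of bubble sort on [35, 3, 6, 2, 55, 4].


Initial: [35, 3, 6, 2, 55, 4]
Pass 1: [3, 6, 2, 35, 4, 55] (4 swaps)
Pass 2: [3, 2, 6, 4, 35, 55] (2 swaps)

After 2 passes: [3, 2, 6, 4, 35, 55]


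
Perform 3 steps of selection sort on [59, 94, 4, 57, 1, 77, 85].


Initial: [59, 94, 4, 57, 1, 77, 85]
Step 1: min=1 at 4
  Swap: [1, 94, 4, 57, 59, 77, 85]
Step 2: min=4 at 2
  Swap: [1, 4, 94, 57, 59, 77, 85]
Step 3: min=57 at 3
  Swap: [1, 4, 57, 94, 59, 77, 85]

After 3 steps: [1, 4, 57, 94, 59, 77, 85]


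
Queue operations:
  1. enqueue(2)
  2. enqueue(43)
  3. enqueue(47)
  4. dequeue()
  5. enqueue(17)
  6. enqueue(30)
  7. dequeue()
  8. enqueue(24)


enqueue(2) -> [2]
enqueue(43) -> [2, 43]
enqueue(47) -> [2, 43, 47]
dequeue()->2, [43, 47]
enqueue(17) -> [43, 47, 17]
enqueue(30) -> [43, 47, 17, 30]
dequeue()->43, [47, 17, 30]
enqueue(24) -> [47, 17, 30, 24]

Final queue: [47, 17, 30, 24]


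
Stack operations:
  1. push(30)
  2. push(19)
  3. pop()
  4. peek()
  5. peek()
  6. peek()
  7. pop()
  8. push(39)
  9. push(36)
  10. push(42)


push(30) -> [30]
push(19) -> [30, 19]
pop()->19, [30]
peek()->30
peek()->30
peek()->30
pop()->30, []
push(39) -> [39]
push(36) -> [39, 36]
push(42) -> [39, 36, 42]

Final stack: [39, 36, 42]


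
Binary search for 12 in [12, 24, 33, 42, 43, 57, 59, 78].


Step 1: lo=0, hi=7, mid=3, val=42
Step 2: lo=0, hi=2, mid=1, val=24
Step 3: lo=0, hi=0, mid=0, val=12

Found at index 0


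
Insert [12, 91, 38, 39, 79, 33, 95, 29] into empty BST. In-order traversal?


Insert 12: root
Insert 91: R from 12
Insert 38: R from 12 -> L from 91
Insert 39: R from 12 -> L from 91 -> R from 38
Insert 79: R from 12 -> L from 91 -> R from 38 -> R from 39
Insert 33: R from 12 -> L from 91 -> L from 38
Insert 95: R from 12 -> R from 91
Insert 29: R from 12 -> L from 91 -> L from 38 -> L from 33

In-order: [12, 29, 33, 38, 39, 79, 91, 95]


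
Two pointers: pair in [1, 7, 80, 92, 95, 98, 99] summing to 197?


lo=0(1)+hi=6(99)=100
lo=1(7)+hi=6(99)=106
lo=2(80)+hi=6(99)=179
lo=3(92)+hi=6(99)=191
lo=4(95)+hi=6(99)=194
lo=5(98)+hi=6(99)=197

Yes: 98+99=197


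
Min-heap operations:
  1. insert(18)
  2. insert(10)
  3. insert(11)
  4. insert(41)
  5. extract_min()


insert(18) -> [18]
insert(10) -> [10, 18]
insert(11) -> [10, 18, 11]
insert(41) -> [10, 18, 11, 41]
extract_min()->10, [11, 18, 41]

Final heap: [11, 18, 41]


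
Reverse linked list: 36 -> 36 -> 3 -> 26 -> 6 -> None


Step 1: curr=36, set curr.next=prev(None) | reversed so far: 36
Step 2: curr=36, set curr.next=prev(36) | reversed so far: 36 -> 36
Step 3: curr=3, set curr.next=prev(36) | reversed so far: 3 -> 36 -> 36
Step 4: curr=26, set curr.next=prev(3) | reversed so far: 26 -> 3 -> 36 -> 36
Step 5: curr=6, set curr.next=prev(26) | reversed so far: 6 -> 26 -> 3 -> 36 -> 36

6 -> 26 -> 3 -> 36 -> 36 -> None


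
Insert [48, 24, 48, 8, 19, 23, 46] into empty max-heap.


Insert 48: [48]
Insert 24: [48, 24]
Insert 48: [48, 24, 48]
Insert 8: [48, 24, 48, 8]
Insert 19: [48, 24, 48, 8, 19]
Insert 23: [48, 24, 48, 8, 19, 23]
Insert 46: [48, 24, 48, 8, 19, 23, 46]

Final heap: [48, 24, 48, 8, 19, 23, 46]


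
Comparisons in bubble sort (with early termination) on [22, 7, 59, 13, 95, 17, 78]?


Algorithm: bubble sort (with early termination)
Input: [22, 7, 59, 13, 95, 17, 78]
Sorted: [7, 13, 17, 22, 59, 78, 95]

18


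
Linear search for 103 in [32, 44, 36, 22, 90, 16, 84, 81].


i=0: 32!=103
i=1: 44!=103
i=2: 36!=103
i=3: 22!=103
i=4: 90!=103
i=5: 16!=103
i=6: 84!=103
i=7: 81!=103

Not found, 8 comps


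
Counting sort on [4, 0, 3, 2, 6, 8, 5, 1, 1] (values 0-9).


Input: [4, 0, 3, 2, 6, 8, 5, 1, 1]
Counts: [1, 2, 1, 1, 1, 1, 1, 0, 1, 0]

Sorted: [0, 1, 1, 2, 3, 4, 5, 6, 8]


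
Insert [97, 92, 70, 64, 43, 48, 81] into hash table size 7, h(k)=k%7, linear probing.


Insert 97: h=6 -> slot 6
Insert 92: h=1 -> slot 1
Insert 70: h=0 -> slot 0
Insert 64: h=1, 1 probes -> slot 2
Insert 43: h=1, 2 probes -> slot 3
Insert 48: h=6, 5 probes -> slot 4
Insert 81: h=4, 1 probes -> slot 5

Table: [70, 92, 64, 43, 48, 81, 97]


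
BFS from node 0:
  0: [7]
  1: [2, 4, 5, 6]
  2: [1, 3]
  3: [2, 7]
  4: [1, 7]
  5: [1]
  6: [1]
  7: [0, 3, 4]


Visit 0, enqueue [7]
Visit 7, enqueue [3, 4]
Visit 3, enqueue [2]
Visit 4, enqueue [1]
Visit 2, enqueue []
Visit 1, enqueue [5, 6]
Visit 5, enqueue []
Visit 6, enqueue []

BFS order: [0, 7, 3, 4, 2, 1, 5, 6]


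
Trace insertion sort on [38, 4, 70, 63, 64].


Initial: [38, 4, 70, 63, 64]
Insert 4: [4, 38, 70, 63, 64]
Insert 70: [4, 38, 70, 63, 64]
Insert 63: [4, 38, 63, 70, 64]
Insert 64: [4, 38, 63, 64, 70]

Sorted: [4, 38, 63, 64, 70]


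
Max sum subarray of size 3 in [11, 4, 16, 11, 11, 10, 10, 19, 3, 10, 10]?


[0:3]: 31
[1:4]: 31
[2:5]: 38
[3:6]: 32
[4:7]: 31
[5:8]: 39
[6:9]: 32
[7:10]: 32
[8:11]: 23

Max: 39 at [5:8]


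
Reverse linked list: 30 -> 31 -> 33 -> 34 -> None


Step 1: curr=30, set curr.next=prev(None) | reversed so far: 30
Step 2: curr=31, set curr.next=prev(30) | reversed so far: 31 -> 30
Step 3: curr=33, set curr.next=prev(31) | reversed so far: 33 -> 31 -> 30
Step 4: curr=34, set curr.next=prev(33) | reversed so far: 34 -> 33 -> 31 -> 30

34 -> 33 -> 31 -> 30 -> None


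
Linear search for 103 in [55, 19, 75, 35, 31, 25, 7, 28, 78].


i=0: 55!=103
i=1: 19!=103
i=2: 75!=103
i=3: 35!=103
i=4: 31!=103
i=5: 25!=103
i=6: 7!=103
i=7: 28!=103
i=8: 78!=103

Not found, 9 comps


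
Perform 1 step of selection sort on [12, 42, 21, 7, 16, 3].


Initial: [12, 42, 21, 7, 16, 3]
Step 1: min=3 at 5
  Swap: [3, 42, 21, 7, 16, 12]

After 1 step: [3, 42, 21, 7, 16, 12]


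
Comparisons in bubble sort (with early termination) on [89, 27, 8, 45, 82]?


Algorithm: bubble sort (with early termination)
Input: [89, 27, 8, 45, 82]
Sorted: [8, 27, 45, 82, 89]

9


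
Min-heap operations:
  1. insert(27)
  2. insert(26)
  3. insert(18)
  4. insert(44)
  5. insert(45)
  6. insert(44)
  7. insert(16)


insert(27) -> [27]
insert(26) -> [26, 27]
insert(18) -> [18, 27, 26]
insert(44) -> [18, 27, 26, 44]
insert(45) -> [18, 27, 26, 44, 45]
insert(44) -> [18, 27, 26, 44, 45, 44]
insert(16) -> [16, 27, 18, 44, 45, 44, 26]

Final heap: [16, 27, 18, 44, 45, 44, 26]


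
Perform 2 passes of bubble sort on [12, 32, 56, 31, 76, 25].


Initial: [12, 32, 56, 31, 76, 25]
Pass 1: [12, 32, 31, 56, 25, 76] (2 swaps)
Pass 2: [12, 31, 32, 25, 56, 76] (2 swaps)

After 2 passes: [12, 31, 32, 25, 56, 76]


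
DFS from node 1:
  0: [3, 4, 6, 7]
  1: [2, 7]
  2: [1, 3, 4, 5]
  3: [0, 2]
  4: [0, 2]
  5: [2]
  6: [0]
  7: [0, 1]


Visit 1, push [7, 2]
Visit 2, push [5, 4, 3]
Visit 3, push [0]
Visit 0, push [7, 6, 4]
Visit 4, push []
Visit 6, push []
Visit 7, push []
Visit 5, push []

DFS order: [1, 2, 3, 0, 4, 6, 7, 5]
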